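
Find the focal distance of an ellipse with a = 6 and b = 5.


c^2 = 6^2 - 5^2 = 36 - 25 = 11
c = sqrt(11) = 3.3166

c = 3.3166


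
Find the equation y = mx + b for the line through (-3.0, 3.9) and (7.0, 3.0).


m = (-0.9)/(10.0) = -0.0900
b = y1 - m*x1 = 3.9 - (-0.9*(-3.0))/(10.0) = 3.9 - 0.2700 = 3.6300

y = -0.0900x + 3.6300


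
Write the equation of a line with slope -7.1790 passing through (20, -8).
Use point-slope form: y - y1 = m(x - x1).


y + 8 = -7.1790(x - 20)
y = -7.1790x - 8 + 7.1790*20
y = -7.1790x + 135.5800

y = -7.1790x + 135.5800


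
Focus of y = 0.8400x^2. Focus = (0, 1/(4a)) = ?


a = 0.8400
4a = 3.3600
focus = (0, 1/3.3600) = (0, 0.2976)

Focus = (0, 0.2976)


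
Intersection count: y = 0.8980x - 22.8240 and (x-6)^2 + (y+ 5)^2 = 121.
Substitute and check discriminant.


Substitute y = 0.8980x - 22.8240: (x-6)^2 + (0.8980x- 22.8240+ 5)^2 = 121
Expand to Ax^2 + Bx + C = 0, where b-k = -17.824
A = 1+m^2 = 1.806404
B = 2(m(b-k) - h) = 2(0.8980*(-17.824) - 6) = -44.011904
C = h^2 + (b-k)^2 - r^2 = 36 + 317.694976 - 121 = 232.694976
disc = B^2-4AC = 1937.0477 - 1681.3645 = 255.6832
disc > 0

2 intersection points


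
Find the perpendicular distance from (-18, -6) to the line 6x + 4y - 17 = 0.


|6*(-18) + 4*(-6) - 17| = |-149| = 149
sqrt(36 + 16) = sqrt(52) = 7.2111
d = 149/sqrt(52) = 20.6626

20.6626


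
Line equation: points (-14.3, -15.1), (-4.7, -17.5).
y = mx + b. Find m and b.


m = (-2.4)/(9.6) = -0.2500
b = y1 - m*x1 = -15.1 - (-2.4*(-14.3))/(9.6) = -15.1 - 3.5750 = -18.6750

y = -0.2500x - 18.6750


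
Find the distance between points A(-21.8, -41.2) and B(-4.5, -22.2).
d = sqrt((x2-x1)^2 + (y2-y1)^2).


dx = -4.5 + 21.8 = 17.3
dy = -22.2 + 41.2 = 19
d = sqrt(299.29 + 361) = sqrt(660.29) = 25.6961

25.6961


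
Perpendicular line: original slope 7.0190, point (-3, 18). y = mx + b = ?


Perpendicular slope = -1/m1 = -1/7.0190 = -0.1425
b2 = y0 - m2*x0 = 18 - 3/7.0190 = 18 - 0.4274 = 17.5726

y = -0.1425x + 17.5726


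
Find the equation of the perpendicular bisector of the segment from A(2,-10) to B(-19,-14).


Midpoint = (-8.5, -12)
Slope of AB = dy/dx = -4/(-21) = 0.1905
Perp slope = -dx/dy = -21/4 = -5.2500
b = My - (perp slope)*Mx = -12 + (-21*(-8.5))/(-4) = -12 - 44.6250 = -56.6250

y = -5.2500x - 56.6250


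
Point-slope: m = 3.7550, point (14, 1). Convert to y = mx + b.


y - 1 = 3.7550(x - 14)
y = 3.7550x + 1 - 3.7550*14
y = 3.7550x - 51.5700

y = 3.7550x - 51.5700


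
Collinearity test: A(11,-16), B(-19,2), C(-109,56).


11*(2-56) - 19*(56+ 16) - 109*(-16-2)
= -594 - 1368 + 1962 = 0

Yes, collinear (determinant = 0)


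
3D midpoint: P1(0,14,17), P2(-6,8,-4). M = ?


Mx = (0- 6)/2 = -3.0000
My = (14+8)/2 = 11.0000
Mz = (17- 4)/2 = 6.5000

M = (-3.0000, 11.0000, 6.5000)


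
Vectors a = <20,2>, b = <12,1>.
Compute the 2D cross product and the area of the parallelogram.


cross = 20*1 - 2*12 = 20 - 24 = -4
Parallelogram area = |-4| = 4

cross = -4, parallelogram area = 4


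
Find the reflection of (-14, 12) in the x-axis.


Reflection rule for x-axis: (x, -y)
(-14, 12) -> (-14, -12)

(-14, -12)


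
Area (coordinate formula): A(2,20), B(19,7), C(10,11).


2*(7-11) = -8
19*(11-20) = -171
10*(20-7) = 130
sum = -49
Area = |-49|/2 = 24.5000

24.5000 sq units


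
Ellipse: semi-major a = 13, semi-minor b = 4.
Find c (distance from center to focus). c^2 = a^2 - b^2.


c^2 = 13^2 - 4^2 = 169 - 16 = 153
c = sqrt(153) = 12.3693

c = 12.3693


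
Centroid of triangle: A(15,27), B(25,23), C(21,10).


Gx = (15+25+21)/3 = 61/3 = 20.3333
Gy = (27+23+10)/3 = 60/3 = 20.0000

G = (20.3333, 20.0000)


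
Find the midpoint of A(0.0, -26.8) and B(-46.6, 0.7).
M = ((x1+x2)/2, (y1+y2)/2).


Mx = (0.0 - 46.6)/2 = -46.6/2 = -23.3000
My = (-26.8 + 0.7)/2 = -26.1/2 = -13.0500

(-23.3000, -13.0500)


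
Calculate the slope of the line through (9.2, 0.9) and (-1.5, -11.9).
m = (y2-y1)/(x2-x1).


dy = -11.9 - 0.9 = -12.8
dx = -1.5 - 9.2 = -10.7
m = -12.8/(-10.7) = 1.1963

m = 1.1963


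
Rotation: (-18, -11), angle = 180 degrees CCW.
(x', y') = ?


cos(180) = -1, sin(180) = 0
x' = -18*(-1) + 11*0 = 18
y' = -18*0 - 11*(-1) = 11

(18, 11)


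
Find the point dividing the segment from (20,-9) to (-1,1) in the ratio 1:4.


Px = (1*(-1) + 4*20)/5 = 79/5 = 15.8000
Py = (1*1 + 4*(-9))/5 = -35/5 = -7.0000

P = (15.8000, -7.0000)


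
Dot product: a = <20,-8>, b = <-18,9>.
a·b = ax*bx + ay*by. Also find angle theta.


a·b = 20*(-18) - 8*9 = -360 - 72 = -432
|a| = sqrt(400+64) = 21.5407
|b| = sqrt(324+81) = 20.1246
cos(theta) = -432/(sqrt(464)*sqrt(405)) = -432/sqrt(187920) = -0.996546
theta = arccos(-432/sqrt(187920)) = 175.2364 degrees

a·b = -432, theta = 175.2364 deg


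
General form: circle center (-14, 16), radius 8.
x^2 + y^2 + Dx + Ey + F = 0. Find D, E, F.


(x+ 14)^2 + (y-16)^2 = 8^2
D = -2h = 28, E = -2k = -32
F = h^2+k^2-r^2 = 196+256-64 = 388

D = 28, E = -32, F = 388


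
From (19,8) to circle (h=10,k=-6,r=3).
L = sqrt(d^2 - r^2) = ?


d = sqrt((19-10)^2 + (8+ 6)^2) = sqrt(81+196) = 16.6433
L = sqrt(277.0000 - 9) = sqrt(268.0000) = 16.3707

16.3707


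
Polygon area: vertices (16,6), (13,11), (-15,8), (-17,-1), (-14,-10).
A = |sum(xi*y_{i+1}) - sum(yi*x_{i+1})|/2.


sum(xi*y_{i+1}) = 16*11 + 13*8 - 15*(-1) - 17*(-10) - 14*6 = 381
sum(yi*x_{i+1}) = 6*13 + 11*(-15) + 8*(-17) - 1*(-14) - 10*16 = -369
Area = |381 + 369|/2 = 750/2 = 375.0000

375.0000 sq units


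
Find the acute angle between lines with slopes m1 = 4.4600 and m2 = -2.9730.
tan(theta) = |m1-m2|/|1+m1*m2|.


m1-m2 = 7.433
1+m1*m2 = -12.25958
tan(theta) = |7.433/(-12.25958)| = 0.606301
theta = arctan(|7.433/(-12.25958)|) = 31.2285 degrees (acute angle)

31.2285 degrees


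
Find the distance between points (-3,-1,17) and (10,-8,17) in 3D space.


dx=13, dy=-7, dz=0
d = sqrt(169+49+0) = sqrt(218) = 14.7648

14.7648


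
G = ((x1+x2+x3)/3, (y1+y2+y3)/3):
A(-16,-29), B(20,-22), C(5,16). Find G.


Gx = (-16+20+5)/3 = 9/3 = 3.0000
Gy = (-29- 22+16)/3 = -35/3 = -11.6667

G = (3.0000, -11.6667)


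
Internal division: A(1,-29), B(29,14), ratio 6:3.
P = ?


Px = (6*29 + 3*1)/9 = 177/9 = 19.6667
Py = (6*14 + 3*(-29))/9 = -3/9 = -0.3333

P = (19.6667, -0.3333)


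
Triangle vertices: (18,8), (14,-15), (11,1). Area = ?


18*(-15-1) = -288
14*(1-8) = -98
11*(8+ 15) = 253
sum = -133
Area = |-133|/2 = 66.5000

66.5000 sq units


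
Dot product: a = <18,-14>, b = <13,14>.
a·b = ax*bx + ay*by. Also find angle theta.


a·b = 18*13 - 14*14 = 234 - 196 = 38
|a| = sqrt(324+196) = 22.8035
|b| = sqrt(169+196) = 19.1050
cos(theta) = 38/(sqrt(520)*sqrt(365)) = 38/sqrt(189800) = 0.087224
theta = arccos(38/sqrt(189800)) = 84.9961 degrees

a·b = 38, theta = 84.9961 deg


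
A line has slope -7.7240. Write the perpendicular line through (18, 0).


Perpendicular slope = -1/m1 = -1/(-7.7240) = 0.1295
b2 = y0 - m2*x0 = 0 + 18/(-7.7240) = 0 - 2.3304 = -2.3304

y = 0.1295x - 2.3304


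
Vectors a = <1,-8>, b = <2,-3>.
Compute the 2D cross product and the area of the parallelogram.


cross = 1*(-3) + 8*2 = -3 + 16 = 13
Parallelogram area = |13| = 13

cross = 13, parallelogram area = 13


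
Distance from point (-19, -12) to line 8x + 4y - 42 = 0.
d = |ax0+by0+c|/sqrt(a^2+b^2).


|8*(-19) + 4*(-12) - 42| = |-242| = 242
sqrt(64 + 16) = sqrt(80) = 8.9443
d = 242/sqrt(80) = 27.0564

27.0564


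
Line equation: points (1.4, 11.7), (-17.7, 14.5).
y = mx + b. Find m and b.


m = (2.8)/(-19.1) = -0.1466
b = y1 - m*x1 = 11.7 - (2.8*1.4)/(-19.1) = 11.7 + 0.2052 = 11.9052

y = -0.1466x + 11.9052


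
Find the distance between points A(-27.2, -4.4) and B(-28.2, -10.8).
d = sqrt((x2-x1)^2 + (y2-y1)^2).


dx = -28.2 + 27.2 = -1.0
dy = -10.8 + 4.4 = -6.4
d = sqrt(1.0 + 40.96) = sqrt(41.96) = 6.4777

6.4777


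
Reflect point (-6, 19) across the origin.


Reflection rule for origin: (-x, -y)
(-6, 19) -> (6, -19)

(6, -19)


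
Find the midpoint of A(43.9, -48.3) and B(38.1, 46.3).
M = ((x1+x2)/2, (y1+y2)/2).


Mx = (43.9 + 38.1)/2 = 82.0/2 = 41.0000
My = (-48.3 + 46.3)/2 = -2.0/2 = -1.0000

(41.0000, -1.0000)


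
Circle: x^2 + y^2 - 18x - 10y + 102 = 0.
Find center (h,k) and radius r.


h = -D/2 = 18/2 = 9
k = -E/2 = 10/2 = 5
r^2 = h^2 + k^2 - F = 81 + 25 - 102 = 4
r = 2

Center (9, 5), radius = 2


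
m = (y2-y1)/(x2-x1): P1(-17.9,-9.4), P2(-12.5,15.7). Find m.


dy = 15.7 + 9.4 = 25.1
dx = -12.5 + 17.9 = 5.4
m = 25.1/5.4 = 4.6481

m = 4.6481


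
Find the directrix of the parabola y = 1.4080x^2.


a = 1.4080
1/(4a) = 0.1776
directrix: y = -0.1776 = -0.1776

y = -0.1776


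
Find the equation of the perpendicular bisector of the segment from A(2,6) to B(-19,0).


Midpoint = (-8.5, 3)
Slope of AB = dy/dx = -6/(-21) = 0.2857
Perp slope = -dx/dy = -21/6 = -3.5000
b = My - (perp slope)*Mx = 3 + (-21*(-8.5))/(-6) = 3 - 29.7500 = -26.7500

y = -3.5000x - 26.7500


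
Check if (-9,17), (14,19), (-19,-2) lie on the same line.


-9*(19+ 2) + 14*(-2-17) - 19*(17-19)
= -189 - 266 + 38 = -417

No, not collinear (determinant = -417)


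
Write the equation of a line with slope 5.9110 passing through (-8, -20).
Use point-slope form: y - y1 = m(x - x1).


y + 20 = 5.9110(x + 8)
y = 5.9110x - 20 - 5.9110*(-8)
y = 5.9110x + 27.2880

y = 5.9110x + 27.2880


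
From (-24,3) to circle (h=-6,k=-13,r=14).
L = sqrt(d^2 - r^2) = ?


d = sqrt((-24+ 6)^2 + (3+ 13)^2) = sqrt(324+256) = 24.0832
L = sqrt(580.0000 - 196) = sqrt(384.0000) = 19.5959

19.5959


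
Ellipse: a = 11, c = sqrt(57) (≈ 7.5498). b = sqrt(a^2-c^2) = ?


b^2 = 11^2 - (sqrt(57))^2 = 121 - 57 = 64
b = sqrt(64) = 8

b = 8


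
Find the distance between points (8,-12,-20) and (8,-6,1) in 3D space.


dx=0, dy=6, dz=21
d = sqrt(0+36+441) = sqrt(477) = 21.8403

21.8403


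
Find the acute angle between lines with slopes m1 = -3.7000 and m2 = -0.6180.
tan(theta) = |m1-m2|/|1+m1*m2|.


m1-m2 = -3.082
1+m1*m2 = 3.2866
tan(theta) = |-3.082/3.2866| = 0.937747
theta = arctan(|-3.082/3.2866|) = 43.1599 degrees (acute angle)

43.1599 degrees


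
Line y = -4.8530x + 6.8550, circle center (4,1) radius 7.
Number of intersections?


Substitute y = -4.8530x + 6.8550: (x-4)^2 + (-4.8530x+6.8550-1)^2 = 49
Expand to Ax^2 + Bx + C = 0, where b-k = 5.855
A = 1+m^2 = 24.551609
B = 2(m(b-k) - h) = 2(-4.8530*5.855 - 4) = -64.82863
C = h^2 + (b-k)^2 - r^2 = 16 + 34.281025 - 49 = 1.281025
disc = B^2-4AC = 4202.7513 - 125.8049 = 4076.9464
disc > 0

2 intersection points


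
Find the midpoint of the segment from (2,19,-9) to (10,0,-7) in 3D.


Mx = (2+10)/2 = 6.0000
My = (19+0)/2 = 9.5000
Mz = (-9- 7)/2 = -8.0000

M = (6.0000, 9.5000, -8.0000)


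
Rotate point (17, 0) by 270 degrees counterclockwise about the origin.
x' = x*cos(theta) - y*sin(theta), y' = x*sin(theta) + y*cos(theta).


cos(270) = 0, sin(270) = -1
x' = 17*0 - 0*(-1) = 0
y' = 17*(-1) + 0*0 = -17

(0, -17)


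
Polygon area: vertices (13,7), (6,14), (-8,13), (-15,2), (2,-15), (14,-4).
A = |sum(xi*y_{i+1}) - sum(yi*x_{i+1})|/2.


sum(xi*y_{i+1}) = 13*14 + 6*13 - 8*2 - 15*(-15) + 2*(-4) + 14*7 = 559
sum(yi*x_{i+1}) = 7*6 + 14*(-8) + 13*(-15) + 2*2 - 15*14 - 4*13 = -523
Area = |559 + 523|/2 = 1082/2 = 541.0000

541.0000 sq units


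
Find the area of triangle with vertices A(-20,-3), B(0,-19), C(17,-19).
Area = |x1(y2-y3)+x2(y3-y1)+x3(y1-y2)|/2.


-20*(-19+ 19) = 0
0*(-19+ 3) = 0
17*(-3+ 19) = 272
sum = 272
Area = |272|/2 = 136.0000

136.0000 sq units


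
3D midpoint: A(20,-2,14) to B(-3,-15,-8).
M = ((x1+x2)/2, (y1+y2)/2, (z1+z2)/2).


Mx = (20- 3)/2 = 8.5000
My = (-2- 15)/2 = -8.5000
Mz = (14- 8)/2 = 3.0000

M = (8.5000, -8.5000, 3.0000)


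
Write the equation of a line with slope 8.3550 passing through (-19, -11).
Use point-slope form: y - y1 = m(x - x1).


y + 11 = 8.3550(x + 19)
y = 8.3550x - 11 - 8.3550*(-19)
y = 8.3550x + 147.7450

y = 8.3550x + 147.7450


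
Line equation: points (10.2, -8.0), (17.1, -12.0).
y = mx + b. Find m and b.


m = (-4.0)/(6.9) = -0.5797
b = y1 - m*x1 = -8.0 - (-4.0*10.2)/(6.9) = -8.0 + 5.9130 = -2.0870

y = -0.5797x - 2.0870


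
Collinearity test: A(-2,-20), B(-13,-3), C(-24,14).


-2*(-3-14) - 13*(14+ 20) - 24*(-20+ 3)
= 34 - 442 + 408 = 0

Yes, collinear (determinant = 0)


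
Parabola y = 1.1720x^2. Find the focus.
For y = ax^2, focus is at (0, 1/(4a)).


a = 1.1720
4a = 4.6880
focus = (0, 1/4.6880) = (0, 0.2133)

Focus = (0, 0.2133)


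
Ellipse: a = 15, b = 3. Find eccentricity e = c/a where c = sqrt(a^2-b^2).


c = sqrt(225-9) = sqrt(216) = 14.6969
e = c/a = sqrt(216)/15 = 0.9798

e = 0.9798


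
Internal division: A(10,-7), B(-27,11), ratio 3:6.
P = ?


Px = (3*(-27) + 6*10)/9 = -21/9 = -2.3333
Py = (3*11 + 6*(-7))/9 = -9/9 = -1.0000

P = (-2.3333, -1.0000)


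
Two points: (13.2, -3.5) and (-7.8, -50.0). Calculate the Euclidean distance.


dx = -7.8 - 13.2 = -21.0
dy = -50.0 + 3.5 = -46.5
d = sqrt(441.0 + 2162.25) = sqrt(2603.25) = 51.0221

51.0221


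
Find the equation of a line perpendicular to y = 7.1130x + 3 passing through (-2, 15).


Perpendicular slope = -1/m1 = -1/7.1130 = -0.1406
b2 = y0 - m2*x0 = 15 - 2/7.1130 = 15 - 0.2812 = 14.7188

y = -0.1406x + 14.7188


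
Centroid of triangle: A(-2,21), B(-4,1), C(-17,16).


Gx = (-2- 4- 17)/3 = -23/3 = -7.6667
Gy = (21+1+16)/3 = 38/3 = 12.6667

G = (-7.6667, 12.6667)


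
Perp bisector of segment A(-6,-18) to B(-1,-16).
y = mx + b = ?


Midpoint = (-3.5, -17)
Slope of AB = dy/dx = 2/5 = 0.4000
Perp slope = -dx/dy = -5/2 = -2.5000
b = My - (perp slope)*Mx = -17 + (5*(-3.5))/2 = -17 - 8.7500 = -25.7500

y = -2.5000x - 25.7500


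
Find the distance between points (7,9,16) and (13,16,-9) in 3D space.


dx=6, dy=7, dz=-25
d = sqrt(36+49+625) = sqrt(710) = 26.6458

26.6458


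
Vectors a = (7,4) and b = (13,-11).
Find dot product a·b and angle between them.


a·b = 7*13 + 4*(-11) = 91 - 44 = 47
|a| = sqrt(49+16) = 8.0623
|b| = sqrt(169+121) = 17.0294
cos(theta) = 47/(sqrt(65)*sqrt(290)) = 47/sqrt(18850) = 0.342328
theta = arccos(47/sqrt(18850)) = 69.9812 degrees

a·b = 47, theta = 69.9812 deg


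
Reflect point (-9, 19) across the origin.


Reflection rule for origin: (-x, -y)
(-9, 19) -> (9, -19)

(9, -19)


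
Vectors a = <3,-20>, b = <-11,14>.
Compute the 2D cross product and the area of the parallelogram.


cross = 3*14 + 20*(-11) = 42 - 220 = -178
Parallelogram area = |-178| = 178

cross = -178, parallelogram area = 178


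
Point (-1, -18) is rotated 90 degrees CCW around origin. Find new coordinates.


cos(90) = 0, sin(90) = 1
x' = -1*0 + 18*1 = 18
y' = -1*1 - 18*0 = -1

(18, -1)


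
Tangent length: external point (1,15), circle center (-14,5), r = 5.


d = sqrt((1+ 14)^2 + (15-5)^2) = sqrt(225+100) = 18.0278
L = sqrt(325.0000 - 25) = sqrt(300.0000) = 17.3205

17.3205


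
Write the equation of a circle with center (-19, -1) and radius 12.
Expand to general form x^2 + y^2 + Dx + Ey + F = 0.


(x+ 19)^2 + (y+ 1)^2 = 12^2
D = -2h = 38, E = -2k = 2
F = h^2+k^2-r^2 = 361+1-144 = 218

x^2 + y^2 + 38x + 2y + 218 = 0


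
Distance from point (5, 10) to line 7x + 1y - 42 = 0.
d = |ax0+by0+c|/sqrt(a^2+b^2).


|7*5 + 1*10 - 42| = |3| = 3
sqrt(49 + 1) = sqrt(50) = 7.0711
d = 3/sqrt(50) = 0.4243

0.4243


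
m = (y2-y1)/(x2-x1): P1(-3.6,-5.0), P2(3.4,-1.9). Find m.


dy = -1.9 + 5.0 = 3.1
dx = 3.4 + 3.6 = 7.0
m = 3.1/7.0 = 0.4429

m = 0.4429


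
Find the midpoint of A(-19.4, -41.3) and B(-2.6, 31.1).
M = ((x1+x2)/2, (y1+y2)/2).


Mx = (-19.4 - 2.6)/2 = -22.0/2 = -11.0000
My = (-41.3 + 31.1)/2 = -10.2/2 = -5.1000

(-11.0000, -5.1000)


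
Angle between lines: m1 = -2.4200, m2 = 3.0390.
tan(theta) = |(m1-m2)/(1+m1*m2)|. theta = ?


m1-m2 = -5.459
1+m1*m2 = -6.35438
tan(theta) = |-5.459/(-6.35438)| = 0.859092
theta = arctan(|-5.459/(-6.35438)|) = 40.6656 degrees (acute angle)

40.6656 degrees


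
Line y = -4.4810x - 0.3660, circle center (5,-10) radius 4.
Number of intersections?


Substitute y = -4.4810x - 0.3660: (x-5)^2 + (-4.4810x- 0.3660+ 10)^2 = 16
Expand to Ax^2 + Bx + C = 0, where b-k = 9.634
A = 1+m^2 = 21.079361
B = 2(m(b-k) - h) = 2(-4.4810*9.634 - 5) = -96.339908
C = h^2 + (b-k)^2 - r^2 = 25 + 92.813956 - 16 = 101.813956
disc = B^2-4AC = 9281.3779 - 8584.6925 = 696.6854
disc > 0

2 intersection points


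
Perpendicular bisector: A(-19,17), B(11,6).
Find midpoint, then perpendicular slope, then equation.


Midpoint = (-4, 11.5)
Slope of AB = dy/dx = -11/30 = -0.3667
Perp slope = -dx/dy = 30/11 = 2.7273
b = My - (perp slope)*Mx = 11.5 + (30*(-4))/(-11) = 11.5 + 10.9091 = 22.4091

y = 2.7273x + 22.4091


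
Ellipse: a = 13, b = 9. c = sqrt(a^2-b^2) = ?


c^2 = 13^2 - 9^2 = 169 - 81 = 88
c = sqrt(88) = 9.3808

c = 9.3808


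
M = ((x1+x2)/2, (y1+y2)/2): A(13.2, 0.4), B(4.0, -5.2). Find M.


Mx = (13.2 + 4.0)/2 = 17.2/2 = 8.6000
My = (0.4 - 5.2)/2 = -4.8/2 = -2.4000

(8.6000, -2.4000)


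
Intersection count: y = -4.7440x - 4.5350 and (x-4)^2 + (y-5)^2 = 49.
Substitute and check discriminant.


Substitute y = -4.7440x - 4.5350: (x-4)^2 + (-4.7440x- 4.5350-5)^2 = 49
Expand to Ax^2 + Bx + C = 0, where b-k = -9.535
A = 1+m^2 = 23.505536
B = 2(m(b-k) - h) = 2(-4.7440*(-9.535) - 4) = 82.46808
C = h^2 + (b-k)^2 - r^2 = 16 + 90.916225 - 49 = 57.916225
disc = B^2-4AC = 6800.9842 - 5445.4076 = 1355.5766
disc > 0

2 intersection points


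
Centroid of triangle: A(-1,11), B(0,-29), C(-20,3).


Gx = (-1+0- 20)/3 = -21/3 = -7.0000
Gy = (11- 29+3)/3 = -15/3 = -5.0000

G = (-7.0000, -5.0000)


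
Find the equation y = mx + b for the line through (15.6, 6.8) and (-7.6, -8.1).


m = (-14.9)/(-23.2) = 0.6422
b = y1 - m*x1 = 6.8 - (-14.9*15.6)/(-23.2) = 6.8 - 10.0190 = -3.2190

y = 0.6422x - 3.2190


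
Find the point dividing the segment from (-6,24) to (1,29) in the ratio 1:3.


Px = (1*1 + 3*(-6))/4 = -17/4 = -4.2500
Py = (1*29 + 3*24)/4 = 101/4 = 25.2500

P = (-4.2500, 25.2500)


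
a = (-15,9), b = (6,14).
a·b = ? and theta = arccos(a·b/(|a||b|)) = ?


a·b = -15*6 + 9*14 = -90 + 126 = 36
|a| = sqrt(225+81) = 17.4929
|b| = sqrt(36+196) = 15.2315
cos(theta) = 36/(sqrt(306)*sqrt(232)) = 36/sqrt(70992) = 0.135113
theta = arccos(36/sqrt(70992)) = 82.2348 degrees

a·b = 36, theta = 82.2348 deg


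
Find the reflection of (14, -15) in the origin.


Reflection rule for origin: (-x, -y)
(14, -15) -> (-14, 15)

(-14, 15)


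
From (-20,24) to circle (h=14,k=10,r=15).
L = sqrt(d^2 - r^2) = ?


d = sqrt((-20-14)^2 + (24-10)^2) = sqrt(1156+196) = 36.7696
L = sqrt(1352.0000 - 225) = sqrt(1127.0000) = 33.5708

33.5708


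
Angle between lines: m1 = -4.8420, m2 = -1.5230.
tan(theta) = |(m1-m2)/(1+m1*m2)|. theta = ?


m1-m2 = -3.319
1+m1*m2 = 8.374366
tan(theta) = |-3.319/8.374366| = 0.396329
theta = arctan(|-3.319/8.374366|) = 21.6198 degrees (acute angle)

21.6198 degrees


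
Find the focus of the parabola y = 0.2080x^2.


a = 0.2080
4a = 0.8320
focus = (0, 1/0.8320) = (0, 1.2019)

Focus = (0, 1.2019)


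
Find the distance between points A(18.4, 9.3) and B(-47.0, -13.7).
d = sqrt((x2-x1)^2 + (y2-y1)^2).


dx = -47.0 - 18.4 = -65.4
dy = -13.7 - 9.3 = -23.0
d = sqrt(4277.16 + 529.0) = sqrt(4806.16) = 69.3265

69.3265


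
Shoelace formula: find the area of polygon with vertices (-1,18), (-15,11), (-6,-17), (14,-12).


sum(xi*y_{i+1}) = -1*11 - 15*(-17) - 6*(-12) + 14*18 = 568
sum(yi*x_{i+1}) = 18*(-15) + 11*(-6) - 17*14 - 12*(-1) = -562
Area = |568 + 562|/2 = 1130/2 = 565.0000

565.0000 sq units


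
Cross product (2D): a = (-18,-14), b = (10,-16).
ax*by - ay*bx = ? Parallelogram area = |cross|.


cross = -18*(-16) + 14*10 = 288 + 140 = 428
Parallelogram area = |428| = 428

cross = 428, parallelogram area = 428


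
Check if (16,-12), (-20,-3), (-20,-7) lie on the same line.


16*(-3+ 7) - 20*(-7+ 12) - 20*(-12+ 3)
= 64 - 100 + 180 = 144

No, not collinear (determinant = 144)


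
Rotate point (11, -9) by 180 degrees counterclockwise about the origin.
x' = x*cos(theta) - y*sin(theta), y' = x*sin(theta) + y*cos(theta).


cos(180) = -1, sin(180) = 0
x' = 11*(-1) + 9*0 = -11
y' = 11*0 - 9*(-1) = 9

(-11, 9)


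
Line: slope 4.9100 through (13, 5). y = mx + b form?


y - 5 = 4.9100(x - 13)
y = 4.9100x + 5 - 4.9100*13
y = 4.9100x - 58.8300

y = 4.9100x - 58.8300


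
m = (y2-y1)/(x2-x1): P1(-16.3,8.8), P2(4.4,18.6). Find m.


dy = 18.6 - 8.8 = 9.8
dx = 4.4 + 16.3 = 20.7
m = 9.8/20.7 = 0.4734

m = 0.4734


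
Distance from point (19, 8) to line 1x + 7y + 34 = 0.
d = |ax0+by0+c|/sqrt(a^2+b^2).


|1*19 + 7*8 + 34| = |109| = 109
sqrt(1 + 49) = sqrt(50) = 7.0711
d = 109/sqrt(50) = 15.4149

15.4149


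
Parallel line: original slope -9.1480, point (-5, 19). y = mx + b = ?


Parallel lines have equal slopes.
m2 = -9.1480
b2 = 19 + 9.1480*(-5) = -26.7400

y = -9.1480x - 26.7400


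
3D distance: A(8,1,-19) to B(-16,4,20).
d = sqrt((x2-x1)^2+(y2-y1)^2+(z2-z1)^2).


dx=-24, dy=3, dz=39
d = sqrt(576+9+1521) = sqrt(2106) = 45.8912

45.8912


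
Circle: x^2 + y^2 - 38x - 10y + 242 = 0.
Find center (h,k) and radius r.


h = -D/2 = 38/2 = 19
k = -E/2 = 10/2 = 5
r^2 = h^2 + k^2 - F = 361 + 25 - 242 = 144
r = 12

Center (19, 5), radius = 12


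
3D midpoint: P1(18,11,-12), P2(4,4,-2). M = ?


Mx = (18+4)/2 = 11.0000
My = (11+4)/2 = 7.5000
Mz = (-12- 2)/2 = -7.0000

M = (11.0000, 7.5000, -7.0000)


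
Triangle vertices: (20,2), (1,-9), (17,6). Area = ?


20*(-9-6) = -300
1*(6-2) = 4
17*(2+ 9) = 187
sum = -109
Area = |-109|/2 = 54.5000

54.5000 sq units


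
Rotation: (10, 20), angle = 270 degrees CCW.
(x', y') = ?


cos(270) = 0, sin(270) = -1
x' = 10*0 - 20*(-1) = 20
y' = 10*(-1) + 20*0 = -10

(20, -10)


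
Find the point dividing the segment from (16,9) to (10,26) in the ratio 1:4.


Px = (1*10 + 4*16)/5 = 74/5 = 14.8000
Py = (1*26 + 4*9)/5 = 62/5 = 12.4000

P = (14.8000, 12.4000)


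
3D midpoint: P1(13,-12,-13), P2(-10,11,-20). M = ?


Mx = (13- 10)/2 = 1.5000
My = (-12+11)/2 = -0.5000
Mz = (-13- 20)/2 = -16.5000

M = (1.5000, -0.5000, -16.5000)


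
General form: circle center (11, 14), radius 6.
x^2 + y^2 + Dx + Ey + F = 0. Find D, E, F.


(x-11)^2 + (y-14)^2 = 6^2
D = -2h = -22, E = -2k = -28
F = h^2+k^2-r^2 = 121+196-36 = 281

D = -22, E = -28, F = 281


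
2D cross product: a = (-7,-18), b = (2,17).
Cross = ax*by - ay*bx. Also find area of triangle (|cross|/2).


cross = -7*17 + 18*2 = -119 + 36 = -83
Triangle area = |-83|/2 = 83/2 = 41.5000

cross = -83, triangle area = 41.5000


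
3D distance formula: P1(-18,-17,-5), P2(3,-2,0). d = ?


dx=21, dy=15, dz=5
d = sqrt(441+225+25) = sqrt(691) = 26.2869

26.2869


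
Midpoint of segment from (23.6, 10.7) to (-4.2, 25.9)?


Mx = (23.6 - 4.2)/2 = 19.4/2 = 9.7000
My = (10.7 + 25.9)/2 = 36.6/2 = 18.3000

(9.7000, 18.3000)


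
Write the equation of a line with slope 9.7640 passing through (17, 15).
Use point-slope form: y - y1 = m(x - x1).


y - 15 = 9.7640(x - 17)
y = 9.7640x + 15 - 9.7640*17
y = 9.7640x - 150.9880

y = 9.7640x - 150.9880


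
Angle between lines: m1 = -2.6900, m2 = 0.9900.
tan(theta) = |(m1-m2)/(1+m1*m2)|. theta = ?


m1-m2 = -3.68
1+m1*m2 = -1.6631
tan(theta) = |-3.68/(-1.6631)| = 2.212735
theta = arctan(|-3.68/(-1.6631)|) = 65.6804 degrees (acute angle)

65.6804 degrees


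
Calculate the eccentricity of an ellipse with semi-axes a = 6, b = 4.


c = sqrt(36-16) = sqrt(20) = 4.4721
e = c/a = sqrt(20)/6 = 0.7454

e = 0.7454


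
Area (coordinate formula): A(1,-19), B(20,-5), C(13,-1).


1*(-5+ 1) = -4
20*(-1+ 19) = 360
13*(-19+ 5) = -182
sum = 174
Area = |174|/2 = 87.0000

87.0000 sq units


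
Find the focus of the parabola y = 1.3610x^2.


a = 1.3610
4a = 5.4440
focus = (0, 1/5.4440) = (0, 0.1837)

Focus = (0, 0.1837)


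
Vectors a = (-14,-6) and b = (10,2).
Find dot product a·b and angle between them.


a·b = -14*10 - 6*2 = -140 - 12 = -152
|a| = sqrt(196+36) = 15.2315
|b| = sqrt(100+4) = 10.1980
cos(theta) = -152/(sqrt(232)*sqrt(104)) = -152/sqrt(24128) = -0.978550
theta = arccos(-152/sqrt(24128)) = 168.1113 degrees

a·b = -152, theta = 168.1113 deg


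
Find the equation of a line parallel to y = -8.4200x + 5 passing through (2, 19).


Parallel lines have equal slopes.
m2 = -8.4200
b2 = 19 + 8.4200*2 = 35.8400

y = -8.4200x + 35.8400


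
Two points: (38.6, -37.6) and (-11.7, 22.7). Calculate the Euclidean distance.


dx = -11.7 - 38.6 = -50.3
dy = 22.7 + 37.6 = 60.3
d = sqrt(2530.09 + 3636.09) = sqrt(6166.18) = 78.5250

78.5250


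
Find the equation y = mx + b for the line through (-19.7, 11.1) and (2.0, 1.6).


m = (-9.5)/(21.7) = -0.4378
b = y1 - m*x1 = 11.1 - (-9.5*(-19.7))/(21.7) = 11.1 - 8.6244 = 2.4756

y = -0.4378x + 2.4756


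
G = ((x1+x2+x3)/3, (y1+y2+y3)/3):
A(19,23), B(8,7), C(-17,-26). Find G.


Gx = (19+8- 17)/3 = 10/3 = 3.3333
Gy = (23+7- 26)/3 = 4/3 = 1.3333

G = (3.3333, 1.3333)


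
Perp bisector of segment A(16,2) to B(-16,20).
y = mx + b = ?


Midpoint = (0, 11)
Slope of AB = dy/dx = 18/(-32) = -0.5625
Perp slope = -dx/dy = 32/18 = 1.7778
b = My - (perp slope)*Mx = 11 + (-32*0)/18 = 11 + 0 = 11.0000

y = 1.7778x + 11.0000


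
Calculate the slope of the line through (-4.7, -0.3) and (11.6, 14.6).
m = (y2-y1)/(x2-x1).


dy = 14.6 + 0.3 = 14.9
dx = 11.6 + 4.7 = 16.3
m = 14.9/16.3 = 0.9141

m = 0.9141


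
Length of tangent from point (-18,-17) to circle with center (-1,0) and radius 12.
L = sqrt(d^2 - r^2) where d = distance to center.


d = sqrt((-18+ 1)^2 + (-17-0)^2) = sqrt(289+289) = 24.0416
L = sqrt(578.0000 - 144) = sqrt(434.0000) = 20.8327

20.8327


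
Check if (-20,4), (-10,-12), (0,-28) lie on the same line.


-20*(-12+ 28) - 10*(-28-4) + 0*(4+ 12)
= -320 + 320 + 0 = 0

Yes, collinear (determinant = 0)


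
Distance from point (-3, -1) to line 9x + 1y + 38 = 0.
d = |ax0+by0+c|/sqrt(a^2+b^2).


|9*(-3) + 1*(-1) + 38| = |10| = 10
sqrt(81 + 1) = sqrt(82) = 9.0554
d = 10/sqrt(82) = 1.1043

1.1043


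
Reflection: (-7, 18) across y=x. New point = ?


Reflection rule for y=x: (y, x)
(-7, 18) -> (18, -7)

(18, -7)


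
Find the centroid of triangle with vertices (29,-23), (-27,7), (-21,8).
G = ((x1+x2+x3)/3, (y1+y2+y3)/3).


Gx = (29- 27- 21)/3 = -19/3 = -6.3333
Gy = (-23+7+8)/3 = -8/3 = -2.6667

G = (-6.3333, -2.6667)


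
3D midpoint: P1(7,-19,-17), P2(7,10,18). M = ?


Mx = (7+7)/2 = 7.0000
My = (-19+10)/2 = -4.5000
Mz = (-17+18)/2 = 0.5000

M = (7.0000, -4.5000, 0.5000)


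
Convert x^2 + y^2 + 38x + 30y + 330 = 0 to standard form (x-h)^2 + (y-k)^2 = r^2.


h = -D/2 = -38/2 = -19
k = -E/2 = -30/2 = -15
r^2 = h^2 + k^2 - F = 361 + 225 - 330 = 256
r = 16

Center (-19, -15), radius = 16


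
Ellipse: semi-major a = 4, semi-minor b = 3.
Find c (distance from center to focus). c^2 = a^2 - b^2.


c^2 = 4^2 - 3^2 = 16 - 9 = 7
c = sqrt(7) = 2.6458

c = 2.6458


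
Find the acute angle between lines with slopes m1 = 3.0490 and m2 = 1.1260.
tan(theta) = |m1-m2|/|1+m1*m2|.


m1-m2 = 1.923
1+m1*m2 = 4.433174
tan(theta) = |1.923/4.433174| = 0.433775
theta = arctan(|1.923/4.433174|) = 23.4500 degrees (acute angle)

23.4500 degrees


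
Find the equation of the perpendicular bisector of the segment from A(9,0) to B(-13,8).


Midpoint = (-2, 4)
Slope of AB = dy/dx = 8/(-22) = -0.3636
Perp slope = -dx/dy = 22/8 = 2.7500
b = My - (perp slope)*Mx = 4 + (-22*(-2))/8 = 4 + 5.5000 = 9.5000

y = 2.7500x + 9.5000


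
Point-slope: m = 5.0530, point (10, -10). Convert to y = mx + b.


y + 10 = 5.0530(x - 10)
y = 5.0530x - 10 - 5.0530*10
y = 5.0530x - 60.5300

y = 5.0530x - 60.5300


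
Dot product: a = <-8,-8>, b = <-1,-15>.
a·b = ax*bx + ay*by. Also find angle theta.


a·b = -8*(-1) - 8*(-15) = 8 + 120 = 128
|a| = sqrt(64+64) = 11.3137
|b| = sqrt(1+225) = 15.0333
cos(theta) = 128/(sqrt(128)*sqrt(226)) = 128/sqrt(28928) = 0.752577
theta = arccos(128/sqrt(28928)) = 41.1859 degrees

a·b = 128, theta = 41.1859 deg


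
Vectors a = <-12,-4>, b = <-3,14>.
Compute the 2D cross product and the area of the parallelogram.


cross = -12*14 + 4*(-3) = -168 - 12 = -180
Parallelogram area = |-180| = 180

cross = -180, parallelogram area = 180


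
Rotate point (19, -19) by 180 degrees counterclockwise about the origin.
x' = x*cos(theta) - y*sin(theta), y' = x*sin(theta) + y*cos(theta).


cos(180) = -1, sin(180) = 0
x' = 19*(-1) + 19*0 = -19
y' = 19*0 - 19*(-1) = 19

(-19, 19)


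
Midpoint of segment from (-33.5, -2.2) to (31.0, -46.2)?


Mx = (-33.5 + 31.0)/2 = -2.5/2 = -1.2500
My = (-2.2 - 46.2)/2 = -48.4/2 = -24.2000

(-1.2500, -24.2000)


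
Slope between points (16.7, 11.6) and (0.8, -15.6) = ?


dy = -15.6 - 11.6 = -27.2
dx = 0.8 - 16.7 = -15.9
m = -27.2/(-15.9) = 1.7107

m = 1.7107


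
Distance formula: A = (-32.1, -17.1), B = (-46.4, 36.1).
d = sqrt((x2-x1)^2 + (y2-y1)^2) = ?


dx = -46.4 + 32.1 = -14.3
dy = 36.1 + 17.1 = 53.2
d = sqrt(204.49 + 2830.24) = sqrt(3034.73) = 55.0884

55.0884


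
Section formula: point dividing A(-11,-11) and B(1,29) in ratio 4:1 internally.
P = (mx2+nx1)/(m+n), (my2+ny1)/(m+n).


Px = (4*1 + 1*(-11))/5 = -7/5 = -1.4000
Py = (4*29 + 1*(-11))/5 = 105/5 = 21.0000

P = (-1.4000, 21.0000)


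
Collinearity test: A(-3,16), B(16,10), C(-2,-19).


-3*(10+ 19) + 16*(-19-16) - 2*(16-10)
= -87 - 560 - 12 = -659

No, not collinear (determinant = -659)


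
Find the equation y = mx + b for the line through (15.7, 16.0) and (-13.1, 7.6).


m = (-8.4)/(-28.8) = 0.2917
b = y1 - m*x1 = 16.0 - (-8.4*15.7)/(-28.8) = 16.0 - 4.5792 = 11.4208

y = 0.2917x + 11.4208


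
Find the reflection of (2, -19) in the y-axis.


Reflection rule for y-axis: (-x, y)
(2, -19) -> (-2, -19)

(-2, -19)


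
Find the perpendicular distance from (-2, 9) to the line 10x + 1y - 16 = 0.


|10*(-2) + 1*9 - 16| = |-27| = 27
sqrt(100 + 1) = sqrt(101) = 10.0499
d = 27/sqrt(101) = 2.6866

2.6866


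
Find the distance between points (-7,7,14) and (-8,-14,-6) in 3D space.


dx=-1, dy=-21, dz=-20
d = sqrt(1+441+400) = sqrt(842) = 29.0172

29.0172


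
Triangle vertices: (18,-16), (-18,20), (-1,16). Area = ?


18*(20-16) = 72
-18*(16+ 16) = -576
-1*(-16-20) = 36
sum = -468
Area = |-468|/2 = 234.0000

234.0000 sq units


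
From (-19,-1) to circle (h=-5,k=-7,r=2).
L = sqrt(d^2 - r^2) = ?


d = sqrt((-19+ 5)^2 + (-1+ 7)^2) = sqrt(196+36) = 15.2315
L = sqrt(232.0000 - 4) = sqrt(228.0000) = 15.0997

15.0997


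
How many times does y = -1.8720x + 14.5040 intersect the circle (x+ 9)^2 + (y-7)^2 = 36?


Substitute y = -1.8720x + 14.5040: (x+ 9)^2 + (-1.8720x+14.5040-7)^2 = 36
Expand to Ax^2 + Bx + C = 0, where b-k = 7.504
A = 1+m^2 = 4.504384
B = 2(m(b-k) - h) = 2(-1.8720*7.504 + 9) = -10.094976
C = h^2 + (b-k)^2 - r^2 = 81 + 56.310016 - 36 = 101.310016
disc = B^2-4AC = 101.9085 - 1825.3569 = -1723.4484
disc < 0

0 intersection points


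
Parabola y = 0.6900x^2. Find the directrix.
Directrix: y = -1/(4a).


a = 0.6900
1/(4a) = 0.3623
directrix: y = -0.3623 = -0.3623

y = -0.3623


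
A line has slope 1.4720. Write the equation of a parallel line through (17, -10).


Parallel lines have equal slopes.
m2 = 1.4720
b2 = -10 - 1.4720*17 = -35.0240

y = 1.4720x - 35.0240


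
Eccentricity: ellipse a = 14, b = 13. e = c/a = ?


c = sqrt(196-169) = sqrt(27) = 5.1962
e = c/a = sqrt(27)/14 = 0.3712

e = 0.3712


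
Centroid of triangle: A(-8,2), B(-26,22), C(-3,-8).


Gx = (-8- 26- 3)/3 = -37/3 = -12.3333
Gy = (2+22- 8)/3 = 16/3 = 5.3333

G = (-12.3333, 5.3333)


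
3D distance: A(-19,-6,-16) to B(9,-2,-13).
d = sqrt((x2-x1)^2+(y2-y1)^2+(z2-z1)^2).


dx=28, dy=4, dz=3
d = sqrt(784+16+9) = sqrt(809) = 28.4429

28.4429


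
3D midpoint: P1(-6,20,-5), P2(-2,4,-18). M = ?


Mx = (-6- 2)/2 = -4.0000
My = (20+4)/2 = 12.0000
Mz = (-5- 18)/2 = -11.5000

M = (-4.0000, 12.0000, -11.5000)


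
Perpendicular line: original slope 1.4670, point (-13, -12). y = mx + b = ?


Perpendicular slope = -1/m1 = -1/1.4670 = -0.6817
b2 = y0 - m2*x0 = -12 - 13/1.4670 = -12 - 8.8616 = -20.8616

y = -0.6817x - 20.8616


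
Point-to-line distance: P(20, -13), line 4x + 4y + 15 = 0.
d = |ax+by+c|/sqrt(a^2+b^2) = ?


|4*20 + 4*(-13) + 15| = |43| = 43
sqrt(16 + 16) = sqrt(32) = 5.6569
d = 43/sqrt(32) = 7.6014

7.6014


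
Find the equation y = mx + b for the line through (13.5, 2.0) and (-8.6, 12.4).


m = (10.4)/(-22.1) = -0.4706
b = y1 - m*x1 = 2.0 - (10.4*13.5)/(-22.1) = 2.0 + 6.3529 = 8.3529

y = -0.4706x + 8.3529


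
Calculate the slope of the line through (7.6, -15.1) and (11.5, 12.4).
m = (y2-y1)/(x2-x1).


dy = 12.4 + 15.1 = 27.5
dx = 11.5 - 7.6 = 3.9
m = 27.5/3.9 = 7.0513

m = 7.0513


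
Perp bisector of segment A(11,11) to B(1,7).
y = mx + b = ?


Midpoint = (6, 9)
Slope of AB = dy/dx = -4/(-10) = 0.4000
Perp slope = -dx/dy = -10/4 = -2.5000
b = My - (perp slope)*Mx = 9 + (-10*6)/(-4) = 9 + 15.0000 = 24.0000

y = -2.5000x + 24.0000


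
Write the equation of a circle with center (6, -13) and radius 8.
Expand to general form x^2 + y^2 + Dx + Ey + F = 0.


(x-6)^2 + (y+ 13)^2 = 8^2
D = -2h = -12, E = -2k = 26
F = h^2+k^2-r^2 = 36+169-64 = 141

x^2 + y^2 - 12x + 26y + 141 = 0


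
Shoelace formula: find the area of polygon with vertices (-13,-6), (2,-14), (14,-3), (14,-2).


sum(xi*y_{i+1}) = -13*(-14) + 2*(-3) + 14*(-2) + 14*(-6) = 64
sum(yi*x_{i+1}) = -6*2 - 14*14 - 3*14 - 2*(-13) = -224
Area = |64 + 224|/2 = 288/2 = 144.0000

144.0000 sq units


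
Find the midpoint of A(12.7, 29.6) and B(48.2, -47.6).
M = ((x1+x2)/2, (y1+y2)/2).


Mx = (12.7 + 48.2)/2 = 60.9/2 = 30.4500
My = (29.6 - 47.6)/2 = -18.0/2 = -9.0000

(30.4500, -9.0000)


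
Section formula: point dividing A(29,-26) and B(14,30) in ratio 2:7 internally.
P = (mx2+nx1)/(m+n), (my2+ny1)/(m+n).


Px = (2*14 + 7*29)/9 = 231/9 = 25.6667
Py = (2*30 + 7*(-26))/9 = -122/9 = -13.5556

P = (25.6667, -13.5556)


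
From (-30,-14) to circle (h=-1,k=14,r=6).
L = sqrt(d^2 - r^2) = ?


d = sqrt((-30+ 1)^2 + (-14-14)^2) = sqrt(841+784) = 40.3113
L = sqrt(1625.0000 - 36) = sqrt(1589.0000) = 39.8623

39.8623


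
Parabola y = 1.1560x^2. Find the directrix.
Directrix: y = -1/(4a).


a = 1.1560
1/(4a) = 0.2163
directrix: y = -0.2163 = -0.2163

y = -0.2163


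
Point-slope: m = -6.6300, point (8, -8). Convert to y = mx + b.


y + 8 = -6.6300(x - 8)
y = -6.6300x - 8 + 6.6300*8
y = -6.6300x + 45.0400

y = -6.6300x + 45.0400


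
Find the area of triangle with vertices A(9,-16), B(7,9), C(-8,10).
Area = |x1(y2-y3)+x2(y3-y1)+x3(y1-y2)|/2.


9*(9-10) = -9
7*(10+ 16) = 182
-8*(-16-9) = 200
sum = 373
Area = |373|/2 = 186.5000

186.5000 sq units


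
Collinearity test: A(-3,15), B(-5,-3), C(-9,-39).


-3*(-3+ 39) - 5*(-39-15) - 9*(15+ 3)
= -108 + 270 - 162 = 0

Yes, collinear (determinant = 0)


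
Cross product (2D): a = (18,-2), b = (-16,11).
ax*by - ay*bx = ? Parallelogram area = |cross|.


cross = 18*11 + 2*(-16) = 198 - 32 = 166
Parallelogram area = |166| = 166

cross = 166, parallelogram area = 166


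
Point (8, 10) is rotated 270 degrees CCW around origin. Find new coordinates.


cos(270) = 0, sin(270) = -1
x' = 8*0 - 10*(-1) = 10
y' = 8*(-1) + 10*0 = -8

(10, -8)


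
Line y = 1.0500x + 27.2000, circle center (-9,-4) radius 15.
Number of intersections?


Substitute y = 1.0500x + 27.2000: (x+ 9)^2 + (1.0500x+27.2000+ 4)^2 = 225
Expand to Ax^2 + Bx + C = 0, where b-k = 31.2
A = 1+m^2 = 2.1025
B = 2(m(b-k) - h) = 2(1.0500*31.2 + 9) = 83.52
C = h^2 + (b-k)^2 - r^2 = 81 + 973.44 - 225 = 829.44
disc = B^2-4AC = 6975.5904 - 6975.5904 = 0
disc = 0

1 intersection point (tangent)


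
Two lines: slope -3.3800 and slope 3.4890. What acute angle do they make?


m1-m2 = -6.869
1+m1*m2 = -10.79282
tan(theta) = |-6.869/(-10.79282)| = 0.636442
theta = arctan(|-6.869/(-10.79282)|) = 32.4744 degrees (acute angle)

32.4744 degrees


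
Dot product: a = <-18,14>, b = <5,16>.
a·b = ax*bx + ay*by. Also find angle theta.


a·b = -18*5 + 14*16 = -90 + 224 = 134
|a| = sqrt(324+196) = 22.8035
|b| = sqrt(25+256) = 16.7631
cos(theta) = 134/(sqrt(520)*sqrt(281)) = 134/sqrt(146120) = 0.350550
theta = arccos(134/sqrt(146120)) = 69.4790 degrees

a·b = 134, theta = 69.4790 deg


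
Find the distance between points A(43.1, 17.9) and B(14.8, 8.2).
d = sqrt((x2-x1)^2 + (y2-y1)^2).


dx = 14.8 - 43.1 = -28.3
dy = 8.2 - 17.9 = -9.7
d = sqrt(800.89 + 94.09) = sqrt(894.98) = 29.9162

29.9162


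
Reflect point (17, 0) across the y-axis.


Reflection rule for y-axis: (-x, y)
(17, 0) -> (-17, 0)

(-17, 0)


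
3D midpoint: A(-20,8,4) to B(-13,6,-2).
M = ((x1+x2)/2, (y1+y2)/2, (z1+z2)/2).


Mx = (-20- 13)/2 = -16.5000
My = (8+6)/2 = 7.0000
Mz = (4- 2)/2 = 1.0000

M = (-16.5000, 7.0000, 1.0000)


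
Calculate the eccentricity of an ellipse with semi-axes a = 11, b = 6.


c = sqrt(121-36) = sqrt(85) = 9.2195
e = c/a = sqrt(85)/11 = 0.8381

e = 0.8381


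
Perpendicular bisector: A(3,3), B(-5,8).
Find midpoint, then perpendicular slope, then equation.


Midpoint = (-1, 5.5)
Slope of AB = dy/dx = 5/(-8) = -0.6250
Perp slope = -dx/dy = 8/5 = 1.6000
b = My - (perp slope)*Mx = 5.5 + (-8*(-1))/5 = 5.5 + 1.6000 = 7.1000

y = 1.6000x + 7.1000


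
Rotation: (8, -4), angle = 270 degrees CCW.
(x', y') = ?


cos(270) = 0, sin(270) = -1
x' = 8*0 + 4*(-1) = -4
y' = 8*(-1) - 4*0 = -8

(-4, -8)


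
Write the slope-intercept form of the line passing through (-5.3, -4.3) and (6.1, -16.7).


m = (-12.4)/(11.4) = -1.0877
b = y1 - m*x1 = -4.3 - (-12.4*(-5.3))/(11.4) = -4.3 - 5.7649 = -10.0649

y = -1.0877x - 10.0649


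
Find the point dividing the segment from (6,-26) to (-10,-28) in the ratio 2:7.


Px = (2*(-10) + 7*6)/9 = 22/9 = 2.4444
Py = (2*(-28) + 7*(-26))/9 = -238/9 = -26.4444

P = (2.4444, -26.4444)


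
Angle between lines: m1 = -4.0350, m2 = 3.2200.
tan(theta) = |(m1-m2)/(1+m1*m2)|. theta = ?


m1-m2 = -7.255
1+m1*m2 = -11.9927
tan(theta) = |-7.255/(-11.9927)| = 0.604951
theta = arctan(|-7.255/(-11.9927)|) = 31.1719 degrees (acute angle)

31.1719 degrees


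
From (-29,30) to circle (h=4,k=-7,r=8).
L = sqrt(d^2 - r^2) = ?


d = sqrt((-29-4)^2 + (30+ 7)^2) = sqrt(1089+1369) = 49.5782
L = sqrt(2458.0000 - 64) = sqrt(2394.0000) = 48.9285

48.9285


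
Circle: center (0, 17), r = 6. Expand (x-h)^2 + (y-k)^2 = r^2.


(x-0)^2 + (y-17)^2 = 6^2
D = -2h = 0, E = -2k = -34
F = h^2+k^2-r^2 = 0+289-36 = 253

x^2 + y^2 - 34y + 253 = 0


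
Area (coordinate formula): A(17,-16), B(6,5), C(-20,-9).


17*(5+ 9) = 238
6*(-9+ 16) = 42
-20*(-16-5) = 420
sum = 700
Area = |700|/2 = 350.0000

350.0000 sq units


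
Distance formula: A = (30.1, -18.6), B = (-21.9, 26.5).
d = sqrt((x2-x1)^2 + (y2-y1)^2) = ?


dx = -21.9 - 30.1 = -52.0
dy = 26.5 + 18.6 = 45.1
d = sqrt(2704.0 + 2034.01) = sqrt(4738.01) = 68.8332

68.8332


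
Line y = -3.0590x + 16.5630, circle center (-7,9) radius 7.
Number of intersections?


Substitute y = -3.0590x + 16.5630: (x+ 7)^2 + (-3.0590x+16.5630-9)^2 = 49
Expand to Ax^2 + Bx + C = 0, where b-k = 7.563
A = 1+m^2 = 10.357481
B = 2(m(b-k) - h) = 2(-3.0590*7.563 + 7) = -32.270434
C = h^2 + (b-k)^2 - r^2 = 49 + 57.198969 - 49 = 57.198969
disc = B^2-4AC = 1041.3809 - 2369.7489 = -1328.3680
disc < 0

0 intersection points


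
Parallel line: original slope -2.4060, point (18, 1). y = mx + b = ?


Parallel lines have equal slopes.
m2 = -2.4060
b2 = 1 + 2.4060*18 = 44.3080

y = -2.4060x + 44.3080
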